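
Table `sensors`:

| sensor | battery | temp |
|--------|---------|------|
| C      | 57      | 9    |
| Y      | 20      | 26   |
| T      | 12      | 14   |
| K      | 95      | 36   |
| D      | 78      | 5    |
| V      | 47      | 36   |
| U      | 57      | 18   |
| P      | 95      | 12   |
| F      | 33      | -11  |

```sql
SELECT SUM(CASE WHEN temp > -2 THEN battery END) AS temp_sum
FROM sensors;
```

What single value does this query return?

sensor=C: ✓ → 57
sensor=Y: ✓ → 20
sensor=T: ✓ → 12
sensor=K: ✓ → 95
sensor=D: ✓ → 78
sensor=V: ✓ → 47
sensor=U: ✓ → 57
sensor=P: ✓ → 95
sensor=F: ✗
temp_sum = 57 + 20 + 12 + 95 + 78 + 47 + 57 + 95 = 461

461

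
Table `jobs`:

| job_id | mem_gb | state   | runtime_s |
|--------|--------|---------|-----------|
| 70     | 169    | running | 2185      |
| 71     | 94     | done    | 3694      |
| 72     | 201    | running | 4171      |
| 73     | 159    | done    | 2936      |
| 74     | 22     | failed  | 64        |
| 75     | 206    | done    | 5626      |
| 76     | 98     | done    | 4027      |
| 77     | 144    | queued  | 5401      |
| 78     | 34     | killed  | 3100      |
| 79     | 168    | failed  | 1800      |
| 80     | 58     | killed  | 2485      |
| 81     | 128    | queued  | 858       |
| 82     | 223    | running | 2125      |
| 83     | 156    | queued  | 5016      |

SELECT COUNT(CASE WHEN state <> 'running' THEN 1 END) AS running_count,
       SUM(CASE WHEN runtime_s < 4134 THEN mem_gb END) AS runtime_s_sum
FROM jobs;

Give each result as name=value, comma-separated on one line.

[running_count: state <> 'running']
job_id=70: ✗
job_id=71: ✓ → 1
job_id=72: ✗
job_id=73: ✓ → 1
job_id=74: ✓ → 1
job_id=75: ✓ → 1
job_id=76: ✓ → 1
job_id=77: ✓ → 1
job_id=78: ✓ → 1
job_id=79: ✓ → 1
job_id=80: ✓ → 1
job_id=81: ✓ → 1
job_id=82: ✗
job_id=83: ✓ → 1
running_count = COUNT(1, 1, 1, 1, 1, 1, 1, 1, 1, 1, 1) = 11
—
[runtime_s_sum: runtime_s < 4134]
job_id=70: ✓ → 169
job_id=71: ✓ → 94
job_id=72: ✗
job_id=73: ✓ → 159
job_id=74: ✓ → 22
job_id=75: ✗
job_id=76: ✓ → 98
job_id=77: ✗
job_id=78: ✓ → 34
job_id=79: ✓ → 168
job_id=80: ✓ → 58
job_id=81: ✓ → 128
job_id=82: ✓ → 223
job_id=83: ✗
runtime_s_sum = 169 + 94 + 159 + 22 + 98 + 34 + 168 + 58 + 128 + 223 = 1153

running_count=11, runtime_s_sum=1153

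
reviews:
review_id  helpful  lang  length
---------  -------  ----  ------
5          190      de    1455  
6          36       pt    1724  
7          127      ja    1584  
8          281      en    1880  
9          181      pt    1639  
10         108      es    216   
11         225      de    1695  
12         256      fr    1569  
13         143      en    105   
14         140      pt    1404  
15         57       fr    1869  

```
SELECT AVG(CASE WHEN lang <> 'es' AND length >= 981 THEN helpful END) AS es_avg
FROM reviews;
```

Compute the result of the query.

165.8888888889

review_id=5: ✓ → 190
review_id=6: ✓ → 36
review_id=7: ✓ → 127
review_id=8: ✓ → 281
review_id=9: ✓ → 181
review_id=10: ✗
review_id=11: ✓ → 225
review_id=12: ✓ → 256
review_id=13: ✗
review_id=14: ✓ → 140
review_id=15: ✓ → 57
es_avg = (190 + 36 + 127 + 281 + 181 + 225 + 256 + 140 + 57) / 9 = 165.8888888889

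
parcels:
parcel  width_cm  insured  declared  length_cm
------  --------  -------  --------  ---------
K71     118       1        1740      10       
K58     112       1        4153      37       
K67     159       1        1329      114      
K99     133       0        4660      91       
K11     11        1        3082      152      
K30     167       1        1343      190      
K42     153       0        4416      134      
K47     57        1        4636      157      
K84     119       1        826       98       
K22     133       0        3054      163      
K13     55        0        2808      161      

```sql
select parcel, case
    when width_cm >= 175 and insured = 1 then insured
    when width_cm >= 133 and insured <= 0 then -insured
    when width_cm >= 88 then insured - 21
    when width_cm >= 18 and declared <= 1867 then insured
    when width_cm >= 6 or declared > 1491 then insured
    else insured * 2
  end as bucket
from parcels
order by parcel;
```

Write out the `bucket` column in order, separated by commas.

parcel=K11: width_cm >= 6 or declared > 1491 → 1
parcel=K13: width_cm >= 6 or declared > 1491 → 0
parcel=K22: width_cm >= 133 and insured <= 0 → 0
parcel=K30: width_cm >= 88 → -20
parcel=K42: width_cm >= 133 and insured <= 0 → 0
parcel=K47: width_cm >= 6 or declared > 1491 → 1
parcel=K58: width_cm >= 88 → -20
parcel=K67: width_cm >= 88 → -20
parcel=K71: width_cm >= 88 → -20
parcel=K84: width_cm >= 88 → -20
parcel=K99: width_cm >= 133 and insured <= 0 → 0

1, 0, 0, -20, 0, 1, -20, -20, -20, -20, 0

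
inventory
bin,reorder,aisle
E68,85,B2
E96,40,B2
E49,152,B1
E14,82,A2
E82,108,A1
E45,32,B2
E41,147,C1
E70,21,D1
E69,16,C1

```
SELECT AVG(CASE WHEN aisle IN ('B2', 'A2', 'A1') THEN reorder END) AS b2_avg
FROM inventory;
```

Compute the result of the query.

bin=E68: ✓ → 85
bin=E96: ✓ → 40
bin=E49: ✗
bin=E14: ✓ → 82
bin=E82: ✓ → 108
bin=E45: ✓ → 32
bin=E41: ✗
bin=E70: ✗
bin=E69: ✗
b2_avg = (85 + 40 + 82 + 108 + 32) / 5 = 69.4

69.4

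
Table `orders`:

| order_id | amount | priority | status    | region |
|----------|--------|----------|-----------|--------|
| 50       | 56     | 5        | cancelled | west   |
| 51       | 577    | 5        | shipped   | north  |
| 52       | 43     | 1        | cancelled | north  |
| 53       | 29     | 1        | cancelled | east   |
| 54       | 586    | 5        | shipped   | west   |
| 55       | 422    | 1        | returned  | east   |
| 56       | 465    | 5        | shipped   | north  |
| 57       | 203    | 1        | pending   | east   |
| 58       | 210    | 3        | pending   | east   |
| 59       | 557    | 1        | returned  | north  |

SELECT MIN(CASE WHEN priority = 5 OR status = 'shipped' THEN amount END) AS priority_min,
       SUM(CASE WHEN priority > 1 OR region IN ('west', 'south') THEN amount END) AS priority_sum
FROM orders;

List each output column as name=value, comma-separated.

[priority_min: priority = 5 OR status = 'shipped']
order_id=50: ✓ → 56
order_id=51: ✓ → 577
order_id=52: ✗
order_id=53: ✗
order_id=54: ✓ → 586
order_id=55: ✗
order_id=56: ✓ → 465
order_id=57: ✗
order_id=58: ✗
order_id=59: ✗
priority_min = MIN(56, 577, 586, 465) = 56
—
[priority_sum: priority > 1 OR region IN ('west', 'south')]
order_id=50: ✓ → 56
order_id=51: ✓ → 577
order_id=52: ✗
order_id=53: ✗
order_id=54: ✓ → 586
order_id=55: ✗
order_id=56: ✓ → 465
order_id=57: ✗
order_id=58: ✓ → 210
order_id=59: ✗
priority_sum = 56 + 577 + 586 + 465 + 210 = 1894

priority_min=56, priority_sum=1894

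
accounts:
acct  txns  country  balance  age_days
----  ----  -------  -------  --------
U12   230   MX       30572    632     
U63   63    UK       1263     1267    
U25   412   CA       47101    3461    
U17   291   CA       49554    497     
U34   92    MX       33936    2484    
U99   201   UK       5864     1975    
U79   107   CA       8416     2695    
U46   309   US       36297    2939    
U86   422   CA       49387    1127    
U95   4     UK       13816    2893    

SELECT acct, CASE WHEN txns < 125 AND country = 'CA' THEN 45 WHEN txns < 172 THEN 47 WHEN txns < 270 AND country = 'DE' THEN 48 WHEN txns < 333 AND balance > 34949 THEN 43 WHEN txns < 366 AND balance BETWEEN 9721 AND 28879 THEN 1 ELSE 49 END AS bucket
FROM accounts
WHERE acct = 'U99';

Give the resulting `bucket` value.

49

acct = U99: txns=201, country=UK, balance=5864, age_days=1975.
txns < 125 AND country = 'CA' → false
txns < 172 → false
txns < 270 AND country = 'DE' → false
txns < 333 AND balance > 34949 → false
txns < 366 AND balance BETWEEN 9721 AND 28879 → false
No prior WHEN matched → ELSE → 49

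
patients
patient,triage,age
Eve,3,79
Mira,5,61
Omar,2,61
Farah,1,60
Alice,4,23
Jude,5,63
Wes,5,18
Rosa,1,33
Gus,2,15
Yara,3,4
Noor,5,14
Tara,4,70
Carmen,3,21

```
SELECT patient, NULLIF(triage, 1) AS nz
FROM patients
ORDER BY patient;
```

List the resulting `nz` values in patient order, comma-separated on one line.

patient=Alice: triage=4 vs 1: differ → 4
patient=Carmen: triage=3 vs 1: differ → 3
patient=Eve: triage=3 vs 1: differ → 3
patient=Farah: triage=1 vs 1: equal → NULL
patient=Gus: triage=2 vs 1: differ → 2
patient=Jude: triage=5 vs 1: differ → 5
patient=Mira: triage=5 vs 1: differ → 5
patient=Noor: triage=5 vs 1: differ → 5
patient=Omar: triage=2 vs 1: differ → 2
patient=Rosa: triage=1 vs 1: equal → NULL
patient=Tara: triage=4 vs 1: differ → 4
patient=Wes: triage=5 vs 1: differ → 5
patient=Yara: triage=3 vs 1: differ → 3

4, 3, 3, NULL, 2, 5, 5, 5, 2, NULL, 4, 5, 3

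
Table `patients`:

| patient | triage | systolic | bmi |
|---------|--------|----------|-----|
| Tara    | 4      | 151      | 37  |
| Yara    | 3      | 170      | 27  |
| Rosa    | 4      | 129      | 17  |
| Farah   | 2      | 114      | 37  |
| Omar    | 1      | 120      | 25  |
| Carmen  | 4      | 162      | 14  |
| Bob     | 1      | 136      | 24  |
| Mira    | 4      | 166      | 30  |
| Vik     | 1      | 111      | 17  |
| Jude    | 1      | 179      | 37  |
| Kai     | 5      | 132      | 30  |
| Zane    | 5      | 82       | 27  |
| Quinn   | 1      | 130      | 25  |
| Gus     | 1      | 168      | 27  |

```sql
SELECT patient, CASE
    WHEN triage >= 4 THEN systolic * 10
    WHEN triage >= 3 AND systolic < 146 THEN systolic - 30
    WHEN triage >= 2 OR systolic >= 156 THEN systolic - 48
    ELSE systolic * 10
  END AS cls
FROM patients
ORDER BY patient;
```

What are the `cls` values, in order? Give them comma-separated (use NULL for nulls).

patient=Bob: ELSE → 1360
patient=Carmen: triage >= 4 → 1620
patient=Farah: triage >= 2 OR systolic >= 156 → 66
patient=Gus: triage >= 2 OR systolic >= 156 → 120
patient=Jude: triage >= 2 OR systolic >= 156 → 131
patient=Kai: triage >= 4 → 1320
patient=Mira: triage >= 4 → 1660
patient=Omar: ELSE → 1200
patient=Quinn: ELSE → 1300
patient=Rosa: triage >= 4 → 1290
patient=Tara: triage >= 4 → 1510
patient=Vik: ELSE → 1110
patient=Yara: triage >= 2 OR systolic >= 156 → 122
patient=Zane: triage >= 4 → 820

1360, 1620, 66, 120, 131, 1320, 1660, 1200, 1300, 1290, 1510, 1110, 122, 820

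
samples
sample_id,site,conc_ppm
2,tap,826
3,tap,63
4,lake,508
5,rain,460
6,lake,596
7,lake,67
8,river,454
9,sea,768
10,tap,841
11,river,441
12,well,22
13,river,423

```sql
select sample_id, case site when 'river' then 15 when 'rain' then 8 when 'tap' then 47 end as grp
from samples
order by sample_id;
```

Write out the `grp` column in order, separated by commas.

sample_id=2: site='tap' → 47
sample_id=3: site='tap' → 47
sample_id=4: (no match → NULL) → NULL
sample_id=5: site='rain' → 8
sample_id=6: (no match → NULL) → NULL
sample_id=7: (no match → NULL) → NULL
sample_id=8: site='river' → 15
sample_id=9: (no match → NULL) → NULL
sample_id=10: site='tap' → 47
sample_id=11: site='river' → 15
sample_id=12: (no match → NULL) → NULL
sample_id=13: site='river' → 15

47, 47, NULL, 8, NULL, NULL, 15, NULL, 47, 15, NULL, 15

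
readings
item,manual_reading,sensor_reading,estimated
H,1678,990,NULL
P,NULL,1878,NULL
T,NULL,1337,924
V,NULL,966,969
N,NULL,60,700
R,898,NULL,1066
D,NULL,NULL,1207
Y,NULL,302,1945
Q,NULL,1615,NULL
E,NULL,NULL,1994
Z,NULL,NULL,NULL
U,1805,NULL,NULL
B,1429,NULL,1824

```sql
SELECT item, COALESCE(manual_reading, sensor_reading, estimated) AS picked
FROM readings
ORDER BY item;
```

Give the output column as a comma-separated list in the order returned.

item=B: manual_reading=1429 → 1429
item=D: manual_reading=NULL, sensor_reading=NULL, estimated=1207 → 1207
item=E: manual_reading=NULL, sensor_reading=NULL, estimated=1994 → 1994
item=H: manual_reading=1678 → 1678
item=N: manual_reading=NULL, sensor_reading=60 → 60
item=P: manual_reading=NULL, sensor_reading=1878 → 1878
item=Q: manual_reading=NULL, sensor_reading=1615 → 1615
item=R: manual_reading=898 → 898
item=T: manual_reading=NULL, sensor_reading=1337 → 1337
item=U: manual_reading=1805 → 1805
item=V: manual_reading=NULL, sensor_reading=966 → 966
item=Y: manual_reading=NULL, sensor_reading=302 → 302
item=Z: manual_reading=NULL, sensor_reading=NULL, estimated=NULL (all NULL) → NULL

1429, 1207, 1994, 1678, 60, 1878, 1615, 898, 1337, 1805, 966, 302, NULL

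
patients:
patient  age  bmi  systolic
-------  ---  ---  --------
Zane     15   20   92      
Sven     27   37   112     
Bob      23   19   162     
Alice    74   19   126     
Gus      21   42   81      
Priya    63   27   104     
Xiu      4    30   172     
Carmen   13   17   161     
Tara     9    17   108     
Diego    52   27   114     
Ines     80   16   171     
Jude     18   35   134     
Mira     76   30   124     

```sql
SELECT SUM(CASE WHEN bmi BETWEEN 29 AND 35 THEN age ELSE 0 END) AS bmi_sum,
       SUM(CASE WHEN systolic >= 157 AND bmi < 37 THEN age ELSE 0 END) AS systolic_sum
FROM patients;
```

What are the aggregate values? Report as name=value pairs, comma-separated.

[bmi_sum: bmi BETWEEN 29 AND 35]
patient=Zane: ✗
patient=Sven: ✗
patient=Bob: ✗
patient=Alice: ✗
patient=Gus: ✗
patient=Priya: ✗
patient=Xiu: ✓ → 4
patient=Carmen: ✗
patient=Tara: ✗
patient=Diego: ✗
patient=Ines: ✗
patient=Jude: ✓ → 18
patient=Mira: ✓ → 76
bmi_sum = 4 + 18 + 76 = 98
—
[systolic_sum: systolic >= 157 AND bmi < 37]
patient=Zane: ✗
patient=Sven: ✗
patient=Bob: ✓ → 23
patient=Alice: ✗
patient=Gus: ✗
patient=Priya: ✗
patient=Xiu: ✓ → 4
patient=Carmen: ✓ → 13
patient=Tara: ✗
patient=Diego: ✗
patient=Ines: ✓ → 80
patient=Jude: ✗
patient=Mira: ✗
systolic_sum = 23 + 4 + 13 + 80 = 120

bmi_sum=98, systolic_sum=120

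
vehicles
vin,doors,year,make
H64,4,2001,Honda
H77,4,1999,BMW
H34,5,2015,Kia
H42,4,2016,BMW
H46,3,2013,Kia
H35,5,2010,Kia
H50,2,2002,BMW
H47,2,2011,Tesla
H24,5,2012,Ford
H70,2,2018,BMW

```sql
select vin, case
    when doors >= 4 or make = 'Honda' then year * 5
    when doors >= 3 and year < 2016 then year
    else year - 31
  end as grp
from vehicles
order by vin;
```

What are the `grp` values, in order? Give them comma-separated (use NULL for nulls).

vin=H24: doors >= 4 or make = 'Honda' → 10060
vin=H34: doors >= 4 or make = 'Honda' → 10075
vin=H35: doors >= 4 or make = 'Honda' → 10050
vin=H42: doors >= 4 or make = 'Honda' → 10080
vin=H46: doors >= 3 and year < 2016 → 2013
vin=H47: ELSE → 1980
vin=H50: ELSE → 1971
vin=H64: doors >= 4 or make = 'Honda' → 10005
vin=H70: ELSE → 1987
vin=H77: doors >= 4 or make = 'Honda' → 9995

10060, 10075, 10050, 10080, 2013, 1980, 1971, 10005, 1987, 9995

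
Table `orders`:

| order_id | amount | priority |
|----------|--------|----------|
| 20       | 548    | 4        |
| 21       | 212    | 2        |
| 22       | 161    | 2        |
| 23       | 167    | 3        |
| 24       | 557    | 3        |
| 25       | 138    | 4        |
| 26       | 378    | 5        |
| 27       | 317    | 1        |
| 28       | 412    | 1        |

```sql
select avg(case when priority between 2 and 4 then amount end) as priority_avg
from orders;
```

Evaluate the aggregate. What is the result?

297.1666666667

order_id=20: ✓ → 548
order_id=21: ✓ → 212
order_id=22: ✓ → 161
order_id=23: ✓ → 167
order_id=24: ✓ → 557
order_id=25: ✓ → 138
order_id=26: ✗
order_id=27: ✗
order_id=28: ✗
priority_avg = (548 + 212 + 161 + 167 + 557 + 138) / 6 = 297.1666666667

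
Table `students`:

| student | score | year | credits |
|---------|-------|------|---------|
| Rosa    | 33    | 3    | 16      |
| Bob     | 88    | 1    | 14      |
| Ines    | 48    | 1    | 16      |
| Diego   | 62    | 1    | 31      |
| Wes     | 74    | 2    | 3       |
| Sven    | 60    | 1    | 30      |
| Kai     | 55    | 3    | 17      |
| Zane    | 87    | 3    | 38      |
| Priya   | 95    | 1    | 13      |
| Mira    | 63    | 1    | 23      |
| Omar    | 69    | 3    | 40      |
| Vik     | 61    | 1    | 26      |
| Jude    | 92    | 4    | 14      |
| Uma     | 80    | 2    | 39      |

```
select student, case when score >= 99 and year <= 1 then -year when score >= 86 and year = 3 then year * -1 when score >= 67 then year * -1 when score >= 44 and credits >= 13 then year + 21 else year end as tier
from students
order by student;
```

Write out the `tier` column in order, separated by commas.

-1, 22, 22, -4, 24, 22, -3, -1, 3, 22, -2, 22, -2, -3

student=Bob: score >= 67 → -1
student=Diego: score >= 44 and credits >= 13 → 22
student=Ines: score >= 44 and credits >= 13 → 22
student=Jude: score >= 67 → -4
student=Kai: score >= 44 and credits >= 13 → 24
student=Mira: score >= 44 and credits >= 13 → 22
student=Omar: score >= 67 → -3
student=Priya: score >= 67 → -1
student=Rosa: ELSE → 3
student=Sven: score >= 44 and credits >= 13 → 22
student=Uma: score >= 67 → -2
student=Vik: score >= 44 and credits >= 13 → 22
student=Wes: score >= 67 → -2
student=Zane: score >= 86 and year = 3 → -3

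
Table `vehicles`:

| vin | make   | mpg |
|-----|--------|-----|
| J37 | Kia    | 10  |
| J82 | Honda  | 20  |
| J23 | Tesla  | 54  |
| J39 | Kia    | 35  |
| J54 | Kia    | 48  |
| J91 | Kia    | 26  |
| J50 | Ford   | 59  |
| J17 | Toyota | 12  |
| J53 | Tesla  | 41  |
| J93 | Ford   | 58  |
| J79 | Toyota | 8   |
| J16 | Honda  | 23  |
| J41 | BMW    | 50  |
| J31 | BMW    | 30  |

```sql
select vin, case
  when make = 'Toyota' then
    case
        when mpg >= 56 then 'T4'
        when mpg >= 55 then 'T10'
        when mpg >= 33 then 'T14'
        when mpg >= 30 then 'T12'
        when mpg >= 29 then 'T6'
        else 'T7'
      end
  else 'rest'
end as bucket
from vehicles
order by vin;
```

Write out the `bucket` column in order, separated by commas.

vin=J16: make='Honda' → outer ELSE → rest
vin=J17: make='Toyota' → inner[ELSE] → T7
vin=J23: make='Tesla' → outer ELSE → rest
vin=J31: make='BMW' → outer ELSE → rest
vin=J37: make='Kia' → outer ELSE → rest
vin=J39: make='Kia' → outer ELSE → rest
vin=J41: make='BMW' → outer ELSE → rest
vin=J50: make='Ford' → outer ELSE → rest
vin=J53: make='Tesla' → outer ELSE → rest
vin=J54: make='Kia' → outer ELSE → rest
vin=J79: make='Toyota' → inner[ELSE] → T7
vin=J82: make='Honda' → outer ELSE → rest
vin=J91: make='Kia' → outer ELSE → rest
vin=J93: make='Ford' → outer ELSE → rest

rest, T7, rest, rest, rest, rest, rest, rest, rest, rest, T7, rest, rest, rest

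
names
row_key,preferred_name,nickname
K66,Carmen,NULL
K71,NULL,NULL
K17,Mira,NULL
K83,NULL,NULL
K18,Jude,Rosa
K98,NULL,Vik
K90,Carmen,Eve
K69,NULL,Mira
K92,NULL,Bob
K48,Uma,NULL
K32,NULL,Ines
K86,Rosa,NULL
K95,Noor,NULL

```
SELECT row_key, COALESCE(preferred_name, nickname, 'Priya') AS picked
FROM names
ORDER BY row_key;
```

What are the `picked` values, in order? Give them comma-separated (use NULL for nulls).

Mira, Jude, Ines, Uma, Carmen, Mira, Priya, Priya, Rosa, Carmen, Bob, Noor, Vik

row_key=K17: preferred_name=Mira → Mira
row_key=K18: preferred_name=Jude → Jude
row_key=K32: preferred_name=NULL, nickname=Ines → Ines
row_key=K48: preferred_name=Uma → Uma
row_key=K66: preferred_name=Carmen → Carmen
row_key=K69: preferred_name=NULL, nickname=Mira → Mira
row_key=K71: preferred_name=NULL, nickname=NULL, → literal Priya → Priya
row_key=K83: preferred_name=NULL, nickname=NULL, → literal Priya → Priya
row_key=K86: preferred_name=Rosa → Rosa
row_key=K90: preferred_name=Carmen → Carmen
row_key=K92: preferred_name=NULL, nickname=Bob → Bob
row_key=K95: preferred_name=Noor → Noor
row_key=K98: preferred_name=NULL, nickname=Vik → Vik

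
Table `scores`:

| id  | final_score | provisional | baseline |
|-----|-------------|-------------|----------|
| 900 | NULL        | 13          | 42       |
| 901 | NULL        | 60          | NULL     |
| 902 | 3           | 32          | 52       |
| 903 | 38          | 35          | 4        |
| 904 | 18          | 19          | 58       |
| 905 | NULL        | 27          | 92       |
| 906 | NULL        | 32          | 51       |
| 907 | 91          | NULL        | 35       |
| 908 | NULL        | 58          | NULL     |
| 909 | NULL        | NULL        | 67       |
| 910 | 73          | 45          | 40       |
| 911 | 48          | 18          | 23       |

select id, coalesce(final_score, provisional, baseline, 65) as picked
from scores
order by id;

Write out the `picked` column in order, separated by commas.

13, 60, 3, 38, 18, 27, 32, 91, 58, 67, 73, 48

id=900: final_score=NULL, provisional=13 → 13
id=901: final_score=NULL, provisional=60 → 60
id=902: final_score=3 → 3
id=903: final_score=38 → 38
id=904: final_score=18 → 18
id=905: final_score=NULL, provisional=27 → 27
id=906: final_score=NULL, provisional=32 → 32
id=907: final_score=91 → 91
id=908: final_score=NULL, provisional=58 → 58
id=909: final_score=NULL, provisional=NULL, baseline=67 → 67
id=910: final_score=73 → 73
id=911: final_score=48 → 48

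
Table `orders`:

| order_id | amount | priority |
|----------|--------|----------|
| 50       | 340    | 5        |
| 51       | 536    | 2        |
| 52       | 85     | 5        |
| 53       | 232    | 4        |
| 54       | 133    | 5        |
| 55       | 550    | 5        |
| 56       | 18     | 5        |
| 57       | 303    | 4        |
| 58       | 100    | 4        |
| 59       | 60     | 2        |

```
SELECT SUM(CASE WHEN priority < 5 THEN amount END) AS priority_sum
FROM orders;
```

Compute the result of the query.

1231

order_id=50: ✗
order_id=51: ✓ → 536
order_id=52: ✗
order_id=53: ✓ → 232
order_id=54: ✗
order_id=55: ✗
order_id=56: ✗
order_id=57: ✓ → 303
order_id=58: ✓ → 100
order_id=59: ✓ → 60
priority_sum = 536 + 232 + 303 + 100 + 60 = 1231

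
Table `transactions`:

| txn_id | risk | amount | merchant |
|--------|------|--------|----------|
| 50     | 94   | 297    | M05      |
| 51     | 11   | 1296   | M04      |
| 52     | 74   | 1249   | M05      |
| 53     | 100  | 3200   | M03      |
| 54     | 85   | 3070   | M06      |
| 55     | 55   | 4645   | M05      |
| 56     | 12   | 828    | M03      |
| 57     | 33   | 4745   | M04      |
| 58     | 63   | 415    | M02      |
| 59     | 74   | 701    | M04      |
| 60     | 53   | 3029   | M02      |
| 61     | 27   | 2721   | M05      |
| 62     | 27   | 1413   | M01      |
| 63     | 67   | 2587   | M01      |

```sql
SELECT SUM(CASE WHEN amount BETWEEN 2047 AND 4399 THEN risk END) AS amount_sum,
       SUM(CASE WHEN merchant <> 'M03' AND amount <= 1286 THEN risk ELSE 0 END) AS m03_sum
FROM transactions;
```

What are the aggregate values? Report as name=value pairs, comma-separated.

amount_sum=332, m03_sum=305

[amount_sum: amount BETWEEN 2047 AND 4399]
txn_id=50: ✗
txn_id=51: ✗
txn_id=52: ✗
txn_id=53: ✓ → 100
txn_id=54: ✓ → 85
txn_id=55: ✗
txn_id=56: ✗
txn_id=57: ✗
txn_id=58: ✗
txn_id=59: ✗
txn_id=60: ✓ → 53
txn_id=61: ✓ → 27
txn_id=62: ✗
txn_id=63: ✓ → 67
amount_sum = 100 + 85 + 53 + 27 + 67 = 332
—
[m03_sum: merchant <> 'M03' AND amount <= 1286]
txn_id=50: ✓ → 94
txn_id=51: ✗
txn_id=52: ✓ → 74
txn_id=53: ✗
txn_id=54: ✗
txn_id=55: ✗
txn_id=56: ✗
txn_id=57: ✗
txn_id=58: ✓ → 63
txn_id=59: ✓ → 74
txn_id=60: ✗
txn_id=61: ✗
txn_id=62: ✗
txn_id=63: ✗
m03_sum = 94 + 74 + 63 + 74 = 305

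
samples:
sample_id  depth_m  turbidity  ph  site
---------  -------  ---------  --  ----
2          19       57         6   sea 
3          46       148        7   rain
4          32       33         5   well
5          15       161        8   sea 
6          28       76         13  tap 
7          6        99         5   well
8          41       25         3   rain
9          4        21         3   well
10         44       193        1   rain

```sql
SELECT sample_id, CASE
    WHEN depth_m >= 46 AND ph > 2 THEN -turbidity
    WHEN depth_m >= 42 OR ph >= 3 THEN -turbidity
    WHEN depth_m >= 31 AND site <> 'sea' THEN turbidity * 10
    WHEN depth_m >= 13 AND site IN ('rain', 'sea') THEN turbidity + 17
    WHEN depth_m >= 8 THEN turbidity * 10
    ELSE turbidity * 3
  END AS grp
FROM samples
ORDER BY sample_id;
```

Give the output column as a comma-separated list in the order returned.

-57, -148, -33, -161, -76, -99, -25, -21, -193

sample_id=2: depth_m >= 42 OR ph >= 3 → -57
sample_id=3: depth_m >= 46 AND ph > 2 → -148
sample_id=4: depth_m >= 42 OR ph >= 3 → -33
sample_id=5: depth_m >= 42 OR ph >= 3 → -161
sample_id=6: depth_m >= 42 OR ph >= 3 → -76
sample_id=7: depth_m >= 42 OR ph >= 3 → -99
sample_id=8: depth_m >= 42 OR ph >= 3 → -25
sample_id=9: depth_m >= 42 OR ph >= 3 → -21
sample_id=10: depth_m >= 42 OR ph >= 3 → -193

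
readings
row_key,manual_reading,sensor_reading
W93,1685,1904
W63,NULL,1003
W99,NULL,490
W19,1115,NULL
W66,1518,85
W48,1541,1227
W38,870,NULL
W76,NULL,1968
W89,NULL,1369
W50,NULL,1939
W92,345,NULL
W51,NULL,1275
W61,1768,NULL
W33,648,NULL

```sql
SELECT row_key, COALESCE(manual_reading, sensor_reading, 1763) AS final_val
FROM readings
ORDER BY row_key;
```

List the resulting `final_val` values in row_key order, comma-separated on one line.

1115, 648, 870, 1541, 1939, 1275, 1768, 1003, 1518, 1968, 1369, 345, 1685, 490

row_key=W19: manual_reading=1115 → 1115
row_key=W33: manual_reading=648 → 648
row_key=W38: manual_reading=870 → 870
row_key=W48: manual_reading=1541 → 1541
row_key=W50: manual_reading=NULL, sensor_reading=1939 → 1939
row_key=W51: manual_reading=NULL, sensor_reading=1275 → 1275
row_key=W61: manual_reading=1768 → 1768
row_key=W63: manual_reading=NULL, sensor_reading=1003 → 1003
row_key=W66: manual_reading=1518 → 1518
row_key=W76: manual_reading=NULL, sensor_reading=1968 → 1968
row_key=W89: manual_reading=NULL, sensor_reading=1369 → 1369
row_key=W92: manual_reading=345 → 345
row_key=W93: manual_reading=1685 → 1685
row_key=W99: manual_reading=NULL, sensor_reading=490 → 490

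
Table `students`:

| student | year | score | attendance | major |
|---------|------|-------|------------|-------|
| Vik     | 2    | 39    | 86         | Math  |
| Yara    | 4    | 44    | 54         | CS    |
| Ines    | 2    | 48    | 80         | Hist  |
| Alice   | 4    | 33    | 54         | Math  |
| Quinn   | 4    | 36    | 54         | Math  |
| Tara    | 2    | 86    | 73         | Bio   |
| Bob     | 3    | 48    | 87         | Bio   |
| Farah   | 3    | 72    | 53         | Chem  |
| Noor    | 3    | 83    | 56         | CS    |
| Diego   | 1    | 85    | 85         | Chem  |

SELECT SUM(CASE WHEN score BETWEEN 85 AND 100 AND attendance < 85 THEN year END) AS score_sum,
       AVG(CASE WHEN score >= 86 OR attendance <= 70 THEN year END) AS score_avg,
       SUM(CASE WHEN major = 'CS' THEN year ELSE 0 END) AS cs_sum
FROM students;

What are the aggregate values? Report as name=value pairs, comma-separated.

[score_sum: score BETWEEN 85 AND 100 AND attendance < 85]
student=Vik: ✗
student=Yara: ✗
student=Ines: ✗
student=Alice: ✗
student=Quinn: ✗
student=Tara: ✓ → 2
student=Bob: ✗
student=Farah: ✗
student=Noor: ✗
student=Diego: ✗
score_sum = 2
—
[score_avg: score >= 86 OR attendance <= 70]
student=Vik: ✗
student=Yara: ✓ → 4
student=Ines: ✗
student=Alice: ✓ → 4
student=Quinn: ✓ → 4
student=Tara: ✓ → 2
student=Bob: ✗
student=Farah: ✓ → 3
student=Noor: ✓ → 3
student=Diego: ✗
score_avg = (4 + 4 + 4 + 2 + 3 + 3) / 6 = 3.3333333333
—
[cs_sum: major = 'CS']
student=Vik: ✗
student=Yara: ✓ → 4
student=Ines: ✗
student=Alice: ✗
student=Quinn: ✗
student=Tara: ✗
student=Bob: ✗
student=Farah: ✗
student=Noor: ✓ → 3
student=Diego: ✗
cs_sum = 4 + 3 = 7

score_sum=2, score_avg=3.3333333333, cs_sum=7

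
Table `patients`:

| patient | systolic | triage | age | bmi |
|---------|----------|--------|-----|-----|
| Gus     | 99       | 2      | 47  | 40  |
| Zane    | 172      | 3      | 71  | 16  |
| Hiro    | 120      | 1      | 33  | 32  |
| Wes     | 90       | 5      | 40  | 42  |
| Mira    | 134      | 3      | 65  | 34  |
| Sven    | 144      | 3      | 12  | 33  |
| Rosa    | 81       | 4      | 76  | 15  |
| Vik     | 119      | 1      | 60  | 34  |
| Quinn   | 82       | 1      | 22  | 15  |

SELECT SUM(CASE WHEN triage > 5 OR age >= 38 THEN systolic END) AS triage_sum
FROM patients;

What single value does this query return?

patient=Gus: ✓ → 99
patient=Zane: ✓ → 172
patient=Hiro: ✗
patient=Wes: ✓ → 90
patient=Mira: ✓ → 134
patient=Sven: ✗
patient=Rosa: ✓ → 81
patient=Vik: ✓ → 119
patient=Quinn: ✗
triage_sum = 99 + 172 + 90 + 134 + 81 + 119 = 695

695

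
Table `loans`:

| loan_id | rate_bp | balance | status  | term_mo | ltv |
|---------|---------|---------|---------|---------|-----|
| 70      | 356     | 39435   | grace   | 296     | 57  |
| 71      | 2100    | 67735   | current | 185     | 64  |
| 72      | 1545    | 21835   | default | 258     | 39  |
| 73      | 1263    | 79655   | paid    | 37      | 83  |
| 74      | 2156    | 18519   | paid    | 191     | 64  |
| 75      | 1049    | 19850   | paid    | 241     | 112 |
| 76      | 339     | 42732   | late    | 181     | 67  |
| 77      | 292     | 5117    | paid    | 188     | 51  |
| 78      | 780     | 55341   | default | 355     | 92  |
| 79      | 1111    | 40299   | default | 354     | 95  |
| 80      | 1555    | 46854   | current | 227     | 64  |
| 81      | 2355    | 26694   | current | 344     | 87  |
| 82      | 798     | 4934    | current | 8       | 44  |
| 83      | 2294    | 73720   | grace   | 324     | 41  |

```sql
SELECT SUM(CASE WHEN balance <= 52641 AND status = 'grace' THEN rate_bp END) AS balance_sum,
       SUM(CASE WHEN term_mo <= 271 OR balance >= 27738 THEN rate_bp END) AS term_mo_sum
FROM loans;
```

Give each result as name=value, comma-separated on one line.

[balance_sum: balance <= 52641 AND status = 'grace']
loan_id=70: ✓ → 356
loan_id=71: ✗
loan_id=72: ✗
loan_id=73: ✗
loan_id=74: ✗
loan_id=75: ✗
loan_id=76: ✗
loan_id=77: ✗
loan_id=78: ✗
loan_id=79: ✗
loan_id=80: ✗
loan_id=81: ✗
loan_id=82: ✗
loan_id=83: ✗
balance_sum = 356
—
[term_mo_sum: term_mo <= 271 OR balance >= 27738]
loan_id=70: ✓ → 356
loan_id=71: ✓ → 2100
loan_id=72: ✓ → 1545
loan_id=73: ✓ → 1263
loan_id=74: ✓ → 2156
loan_id=75: ✓ → 1049
loan_id=76: ✓ → 339
loan_id=77: ✓ → 292
loan_id=78: ✓ → 780
loan_id=79: ✓ → 1111
loan_id=80: ✓ → 1555
loan_id=81: ✗
loan_id=82: ✓ → 798
loan_id=83: ✓ → 2294
term_mo_sum = 356 + 2100 + 1545 + 1263 + 2156 + 1049 + 339 + 292 + 780 + 1111 + 1555 + 798 + 2294 = 15638

balance_sum=356, term_mo_sum=15638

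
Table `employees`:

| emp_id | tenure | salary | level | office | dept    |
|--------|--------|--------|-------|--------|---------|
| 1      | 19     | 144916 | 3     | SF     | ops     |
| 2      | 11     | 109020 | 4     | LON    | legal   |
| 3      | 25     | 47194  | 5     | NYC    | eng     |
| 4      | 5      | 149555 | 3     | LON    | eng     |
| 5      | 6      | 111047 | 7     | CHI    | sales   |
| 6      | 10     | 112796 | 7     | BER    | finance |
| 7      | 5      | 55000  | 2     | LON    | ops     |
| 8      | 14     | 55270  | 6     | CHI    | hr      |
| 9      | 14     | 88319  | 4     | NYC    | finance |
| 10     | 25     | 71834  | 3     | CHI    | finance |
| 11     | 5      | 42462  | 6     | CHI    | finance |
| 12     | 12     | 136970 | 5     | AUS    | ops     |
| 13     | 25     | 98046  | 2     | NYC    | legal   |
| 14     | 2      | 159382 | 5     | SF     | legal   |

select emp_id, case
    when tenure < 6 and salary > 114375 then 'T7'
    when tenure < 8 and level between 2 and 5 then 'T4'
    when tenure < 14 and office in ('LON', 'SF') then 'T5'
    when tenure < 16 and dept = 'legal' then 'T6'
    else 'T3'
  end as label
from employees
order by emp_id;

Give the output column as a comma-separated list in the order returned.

T3, T5, T3, T7, T3, T3, T4, T3, T3, T3, T3, T3, T3, T7

emp_id=1: ELSE → T3
emp_id=2: tenure < 14 and office in ('LON', 'SF') → T5
emp_id=3: ELSE → T3
emp_id=4: tenure < 6 and salary > 114375 → T7
emp_id=5: ELSE → T3
emp_id=6: ELSE → T3
emp_id=7: tenure < 8 and level between 2 and 5 → T4
emp_id=8: ELSE → T3
emp_id=9: ELSE → T3
emp_id=10: ELSE → T3
emp_id=11: ELSE → T3
emp_id=12: ELSE → T3
emp_id=13: ELSE → T3
emp_id=14: tenure < 6 and salary > 114375 → T7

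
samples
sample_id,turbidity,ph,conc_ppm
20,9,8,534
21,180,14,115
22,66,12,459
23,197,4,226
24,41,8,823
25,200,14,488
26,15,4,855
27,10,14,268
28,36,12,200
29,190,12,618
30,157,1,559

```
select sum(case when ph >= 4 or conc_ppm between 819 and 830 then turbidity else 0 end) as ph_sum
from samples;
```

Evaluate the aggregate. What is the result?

sample_id=20: ✓ → 9
sample_id=21: ✓ → 180
sample_id=22: ✓ → 66
sample_id=23: ✓ → 197
sample_id=24: ✓ → 41
sample_id=25: ✓ → 200
sample_id=26: ✓ → 15
sample_id=27: ✓ → 10
sample_id=28: ✓ → 36
sample_id=29: ✓ → 190
sample_id=30: ✗
ph_sum = 9 + 180 + 66 + 197 + 41 + 200 + 15 + 10 + 36 + 190 = 944

944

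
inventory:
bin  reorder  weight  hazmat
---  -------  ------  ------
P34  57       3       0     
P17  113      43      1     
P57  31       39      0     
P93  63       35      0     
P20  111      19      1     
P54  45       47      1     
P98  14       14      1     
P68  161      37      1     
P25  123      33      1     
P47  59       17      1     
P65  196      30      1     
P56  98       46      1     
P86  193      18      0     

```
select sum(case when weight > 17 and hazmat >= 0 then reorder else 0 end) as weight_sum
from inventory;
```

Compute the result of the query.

1134

bin=P34: ✗
bin=P17: ✓ → 113
bin=P57: ✓ → 31
bin=P93: ✓ → 63
bin=P20: ✓ → 111
bin=P54: ✓ → 45
bin=P98: ✗
bin=P68: ✓ → 161
bin=P25: ✓ → 123
bin=P47: ✗
bin=P65: ✓ → 196
bin=P56: ✓ → 98
bin=P86: ✓ → 193
weight_sum = 113 + 31 + 63 + 111 + 45 + 161 + 123 + 196 + 98 + 193 = 1134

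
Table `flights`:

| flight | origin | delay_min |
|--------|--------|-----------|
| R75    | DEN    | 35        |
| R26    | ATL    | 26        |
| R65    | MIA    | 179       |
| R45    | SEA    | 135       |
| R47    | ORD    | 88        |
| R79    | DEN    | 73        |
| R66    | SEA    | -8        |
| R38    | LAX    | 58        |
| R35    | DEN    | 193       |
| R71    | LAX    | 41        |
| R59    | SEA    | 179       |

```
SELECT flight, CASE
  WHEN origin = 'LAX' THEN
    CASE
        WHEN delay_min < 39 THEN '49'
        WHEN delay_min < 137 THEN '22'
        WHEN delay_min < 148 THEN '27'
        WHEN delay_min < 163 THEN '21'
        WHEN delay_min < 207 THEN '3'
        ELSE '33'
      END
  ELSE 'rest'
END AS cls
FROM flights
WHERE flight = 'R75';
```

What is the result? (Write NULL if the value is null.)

flight = R75: origin=DEN, delay_min=35.
origin='DEN' → outer ELSE → rest

rest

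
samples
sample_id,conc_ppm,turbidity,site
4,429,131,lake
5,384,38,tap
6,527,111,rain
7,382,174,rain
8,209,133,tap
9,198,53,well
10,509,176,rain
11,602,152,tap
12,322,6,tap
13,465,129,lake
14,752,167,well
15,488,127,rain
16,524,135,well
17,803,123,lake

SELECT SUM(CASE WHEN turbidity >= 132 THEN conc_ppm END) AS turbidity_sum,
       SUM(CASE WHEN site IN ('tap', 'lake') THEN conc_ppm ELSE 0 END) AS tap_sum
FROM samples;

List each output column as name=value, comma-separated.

turbidity_sum=2978, tap_sum=3214

[turbidity_sum: turbidity >= 132]
sample_id=4: ✗
sample_id=5: ✗
sample_id=6: ✗
sample_id=7: ✓ → 382
sample_id=8: ✓ → 209
sample_id=9: ✗
sample_id=10: ✓ → 509
sample_id=11: ✓ → 602
sample_id=12: ✗
sample_id=13: ✗
sample_id=14: ✓ → 752
sample_id=15: ✗
sample_id=16: ✓ → 524
sample_id=17: ✗
turbidity_sum = 382 + 209 + 509 + 602 + 752 + 524 = 2978
—
[tap_sum: site IN ('tap', 'lake')]
sample_id=4: ✓ → 429
sample_id=5: ✓ → 384
sample_id=6: ✗
sample_id=7: ✗
sample_id=8: ✓ → 209
sample_id=9: ✗
sample_id=10: ✗
sample_id=11: ✓ → 602
sample_id=12: ✓ → 322
sample_id=13: ✓ → 465
sample_id=14: ✗
sample_id=15: ✗
sample_id=16: ✗
sample_id=17: ✓ → 803
tap_sum = 429 + 384 + 209 + 602 + 322 + 465 + 803 = 3214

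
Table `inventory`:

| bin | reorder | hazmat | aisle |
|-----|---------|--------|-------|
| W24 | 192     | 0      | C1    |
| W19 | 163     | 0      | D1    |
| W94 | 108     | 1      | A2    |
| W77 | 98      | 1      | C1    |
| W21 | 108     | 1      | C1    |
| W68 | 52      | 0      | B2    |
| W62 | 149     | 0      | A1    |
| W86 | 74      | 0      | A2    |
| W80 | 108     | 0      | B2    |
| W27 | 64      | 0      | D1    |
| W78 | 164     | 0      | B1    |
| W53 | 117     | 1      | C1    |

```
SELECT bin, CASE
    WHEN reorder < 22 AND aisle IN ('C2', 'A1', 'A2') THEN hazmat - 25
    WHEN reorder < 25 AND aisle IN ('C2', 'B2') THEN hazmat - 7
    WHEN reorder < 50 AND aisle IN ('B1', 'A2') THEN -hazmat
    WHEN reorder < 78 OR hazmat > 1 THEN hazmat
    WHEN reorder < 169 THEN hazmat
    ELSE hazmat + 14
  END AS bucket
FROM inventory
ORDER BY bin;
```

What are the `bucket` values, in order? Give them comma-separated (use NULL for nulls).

bin=W19: reorder < 169 → 0
bin=W21: reorder < 169 → 1
bin=W24: ELSE → 14
bin=W27: reorder < 78 OR hazmat > 1 → 0
bin=W53: reorder < 169 → 1
bin=W62: reorder < 169 → 0
bin=W68: reorder < 78 OR hazmat > 1 → 0
bin=W77: reorder < 169 → 1
bin=W78: reorder < 169 → 0
bin=W80: reorder < 169 → 0
bin=W86: reorder < 78 OR hazmat > 1 → 0
bin=W94: reorder < 169 → 1

0, 1, 14, 0, 1, 0, 0, 1, 0, 0, 0, 1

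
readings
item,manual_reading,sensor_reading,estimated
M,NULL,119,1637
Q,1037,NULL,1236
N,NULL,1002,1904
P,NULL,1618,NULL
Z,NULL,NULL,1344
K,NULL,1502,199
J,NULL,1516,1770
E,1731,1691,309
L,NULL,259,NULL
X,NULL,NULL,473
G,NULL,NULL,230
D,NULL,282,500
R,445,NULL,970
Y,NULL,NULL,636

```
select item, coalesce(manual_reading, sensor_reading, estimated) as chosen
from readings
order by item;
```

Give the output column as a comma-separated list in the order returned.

item=D: manual_reading=NULL, sensor_reading=282 → 282
item=E: manual_reading=1731 → 1731
item=G: manual_reading=NULL, sensor_reading=NULL, estimated=230 → 230
item=J: manual_reading=NULL, sensor_reading=1516 → 1516
item=K: manual_reading=NULL, sensor_reading=1502 → 1502
item=L: manual_reading=NULL, sensor_reading=259 → 259
item=M: manual_reading=NULL, sensor_reading=119 → 119
item=N: manual_reading=NULL, sensor_reading=1002 → 1002
item=P: manual_reading=NULL, sensor_reading=1618 → 1618
item=Q: manual_reading=1037 → 1037
item=R: manual_reading=445 → 445
item=X: manual_reading=NULL, sensor_reading=NULL, estimated=473 → 473
item=Y: manual_reading=NULL, sensor_reading=NULL, estimated=636 → 636
item=Z: manual_reading=NULL, sensor_reading=NULL, estimated=1344 → 1344

282, 1731, 230, 1516, 1502, 259, 119, 1002, 1618, 1037, 445, 473, 636, 1344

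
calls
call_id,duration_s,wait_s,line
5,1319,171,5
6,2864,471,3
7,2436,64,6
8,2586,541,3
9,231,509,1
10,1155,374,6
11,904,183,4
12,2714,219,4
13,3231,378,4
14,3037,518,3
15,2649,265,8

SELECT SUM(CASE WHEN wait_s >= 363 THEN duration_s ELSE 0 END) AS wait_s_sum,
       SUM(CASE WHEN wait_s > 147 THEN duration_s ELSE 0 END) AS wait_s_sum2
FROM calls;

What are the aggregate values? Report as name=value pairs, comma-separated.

[wait_s_sum: wait_s >= 363]
call_id=5: ✗
call_id=6: ✓ → 2864
call_id=7: ✗
call_id=8: ✓ → 2586
call_id=9: ✓ → 231
call_id=10: ✓ → 1155
call_id=11: ✗
call_id=12: ✗
call_id=13: ✓ → 3231
call_id=14: ✓ → 3037
call_id=15: ✗
wait_s_sum = 2864 + 2586 + 231 + 1155 + 3231 + 3037 = 13104
—
[wait_s_sum2: wait_s > 147]
call_id=5: ✓ → 1319
call_id=6: ✓ → 2864
call_id=7: ✗
call_id=8: ✓ → 2586
call_id=9: ✓ → 231
call_id=10: ✓ → 1155
call_id=11: ✓ → 904
call_id=12: ✓ → 2714
call_id=13: ✓ → 3231
call_id=14: ✓ → 3037
call_id=15: ✓ → 2649
wait_s_sum2 = 1319 + 2864 + 2586 + 231 + 1155 + 904 + 2714 + 3231 + 3037 + 2649 = 20690

wait_s_sum=13104, wait_s_sum2=20690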